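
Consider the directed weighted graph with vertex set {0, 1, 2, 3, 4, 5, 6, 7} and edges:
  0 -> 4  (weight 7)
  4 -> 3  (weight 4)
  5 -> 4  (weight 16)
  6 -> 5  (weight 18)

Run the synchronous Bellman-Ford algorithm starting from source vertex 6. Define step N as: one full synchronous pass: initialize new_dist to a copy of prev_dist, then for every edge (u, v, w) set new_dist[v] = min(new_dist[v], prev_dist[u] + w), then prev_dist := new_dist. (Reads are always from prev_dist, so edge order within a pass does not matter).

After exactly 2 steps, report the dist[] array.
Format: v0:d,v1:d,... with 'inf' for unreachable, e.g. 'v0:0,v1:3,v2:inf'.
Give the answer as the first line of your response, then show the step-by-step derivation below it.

v0:inf,v1:inf,v2:inf,v3:inf,v4:34,v5:18,v6:0,v7:inf

step 1: dist = v0:inf,v1:inf,v2:inf,v3:inf,v4:inf,v5:18,v6:0,v7:inf
step 2: dist = v0:inf,v1:inf,v2:inf,v3:inf,v4:34,v5:18,v6:0,v7:inf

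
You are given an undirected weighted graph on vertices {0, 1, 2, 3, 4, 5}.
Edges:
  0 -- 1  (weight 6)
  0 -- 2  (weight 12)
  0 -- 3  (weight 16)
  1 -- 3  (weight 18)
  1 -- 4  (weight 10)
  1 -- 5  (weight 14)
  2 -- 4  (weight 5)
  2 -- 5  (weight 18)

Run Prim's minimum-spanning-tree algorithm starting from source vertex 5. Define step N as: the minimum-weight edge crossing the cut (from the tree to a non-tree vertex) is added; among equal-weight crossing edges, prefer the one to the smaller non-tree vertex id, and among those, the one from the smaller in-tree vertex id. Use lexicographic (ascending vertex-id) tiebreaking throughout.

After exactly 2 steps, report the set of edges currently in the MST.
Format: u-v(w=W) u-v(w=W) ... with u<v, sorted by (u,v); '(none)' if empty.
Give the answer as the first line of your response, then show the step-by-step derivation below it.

0-1(w=6) 1-5(w=14)

step 1: add edge 1-5 (w=14); MST = {1-5(w=14)}
step 2: add edge 0-1 (w=6); MST = {0-1(w=6) 1-5(w=14)}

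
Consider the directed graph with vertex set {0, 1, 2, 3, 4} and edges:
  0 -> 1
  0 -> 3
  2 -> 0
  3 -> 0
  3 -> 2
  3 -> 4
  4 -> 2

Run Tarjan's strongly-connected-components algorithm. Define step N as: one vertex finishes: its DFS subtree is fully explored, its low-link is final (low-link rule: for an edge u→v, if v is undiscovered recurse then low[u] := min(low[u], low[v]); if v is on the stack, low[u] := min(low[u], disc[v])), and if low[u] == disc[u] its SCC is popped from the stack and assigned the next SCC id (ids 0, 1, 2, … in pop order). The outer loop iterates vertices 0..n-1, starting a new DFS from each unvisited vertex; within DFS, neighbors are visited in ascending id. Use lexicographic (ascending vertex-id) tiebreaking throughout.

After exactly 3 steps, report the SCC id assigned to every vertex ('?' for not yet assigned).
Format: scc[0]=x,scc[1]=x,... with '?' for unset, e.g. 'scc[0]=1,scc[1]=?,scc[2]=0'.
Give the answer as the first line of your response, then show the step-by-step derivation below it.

scc[0]=?,scc[1]=0,scc[2]=?,scc[3]=?,scc[4]=?

step 1: low=(low[0]=0,low[1]=1,low[2]=?,low[3]=?,low[4]=?); scc=(scc[0]=?,scc[1]=0,scc[2]=?,scc[3]=?,scc[4]=?)
step 2: low=(low[0]=0,low[1]=1,low[2]=0,low[3]=0,low[4]=?); scc=(scc[0]=?,scc[1]=0,scc[2]=?,scc[3]=?,scc[4]=?)
step 3: low=(low[0]=0,low[1]=1,low[2]=0,low[3]=0,low[4]=3); scc=(scc[0]=?,scc[1]=0,scc[2]=?,scc[3]=?,scc[4]=?)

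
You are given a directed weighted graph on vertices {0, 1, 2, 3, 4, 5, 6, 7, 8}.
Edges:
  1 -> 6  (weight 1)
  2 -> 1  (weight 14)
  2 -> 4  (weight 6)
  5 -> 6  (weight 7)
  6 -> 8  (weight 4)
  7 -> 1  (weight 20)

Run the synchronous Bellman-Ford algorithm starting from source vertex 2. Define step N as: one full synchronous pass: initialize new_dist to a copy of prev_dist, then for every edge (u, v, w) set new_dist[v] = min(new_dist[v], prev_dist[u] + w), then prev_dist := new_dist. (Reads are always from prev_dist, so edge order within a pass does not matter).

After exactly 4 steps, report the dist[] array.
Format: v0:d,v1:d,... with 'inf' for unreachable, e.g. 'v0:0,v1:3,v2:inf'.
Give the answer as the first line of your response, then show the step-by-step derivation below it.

v0:inf,v1:14,v2:0,v3:inf,v4:6,v5:inf,v6:15,v7:inf,v8:19

step 1: dist = v0:inf,v1:14,v2:0,v3:inf,v4:6,v5:inf,v6:inf,v7:inf,v8:inf
step 2: dist = v0:inf,v1:14,v2:0,v3:inf,v4:6,v5:inf,v6:15,v7:inf,v8:inf
step 3: dist = v0:inf,v1:14,v2:0,v3:inf,v4:6,v5:inf,v6:15,v7:inf,v8:19
step 4: dist = v0:inf,v1:14,v2:0,v3:inf,v4:6,v5:inf,v6:15,v7:inf,v8:19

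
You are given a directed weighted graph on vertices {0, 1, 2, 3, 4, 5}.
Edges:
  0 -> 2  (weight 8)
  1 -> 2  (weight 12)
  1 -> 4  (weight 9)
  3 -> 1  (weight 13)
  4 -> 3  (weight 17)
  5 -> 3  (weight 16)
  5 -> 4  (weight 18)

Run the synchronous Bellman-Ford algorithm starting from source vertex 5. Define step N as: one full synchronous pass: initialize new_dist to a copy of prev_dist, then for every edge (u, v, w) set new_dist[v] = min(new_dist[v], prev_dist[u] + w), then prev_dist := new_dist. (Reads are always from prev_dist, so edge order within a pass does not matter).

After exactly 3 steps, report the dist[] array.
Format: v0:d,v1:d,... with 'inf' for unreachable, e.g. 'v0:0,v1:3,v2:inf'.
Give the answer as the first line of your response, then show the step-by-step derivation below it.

v0:inf,v1:29,v2:41,v3:16,v4:18,v5:0

step 1: dist = v0:inf,v1:inf,v2:inf,v3:16,v4:18,v5:0
step 2: dist = v0:inf,v1:29,v2:inf,v3:16,v4:18,v5:0
step 3: dist = v0:inf,v1:29,v2:41,v3:16,v4:18,v5:0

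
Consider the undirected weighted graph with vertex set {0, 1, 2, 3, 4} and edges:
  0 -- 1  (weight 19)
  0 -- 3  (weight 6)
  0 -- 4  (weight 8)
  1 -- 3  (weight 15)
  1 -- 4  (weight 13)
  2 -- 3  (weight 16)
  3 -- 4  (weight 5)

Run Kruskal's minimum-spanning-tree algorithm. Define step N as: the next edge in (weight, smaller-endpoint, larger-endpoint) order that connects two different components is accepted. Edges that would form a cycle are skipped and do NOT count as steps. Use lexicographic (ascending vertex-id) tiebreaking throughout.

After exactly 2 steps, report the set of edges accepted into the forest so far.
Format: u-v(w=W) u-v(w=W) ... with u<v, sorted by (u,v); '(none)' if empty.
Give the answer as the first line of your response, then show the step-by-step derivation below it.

0-3(w=6) 3-4(w=5)

step 1: add edge 3-4 (w=5); MST = {3-4(w=5)}
step 2: add edge 0-3 (w=6); MST = {0-3(w=6) 3-4(w=5)}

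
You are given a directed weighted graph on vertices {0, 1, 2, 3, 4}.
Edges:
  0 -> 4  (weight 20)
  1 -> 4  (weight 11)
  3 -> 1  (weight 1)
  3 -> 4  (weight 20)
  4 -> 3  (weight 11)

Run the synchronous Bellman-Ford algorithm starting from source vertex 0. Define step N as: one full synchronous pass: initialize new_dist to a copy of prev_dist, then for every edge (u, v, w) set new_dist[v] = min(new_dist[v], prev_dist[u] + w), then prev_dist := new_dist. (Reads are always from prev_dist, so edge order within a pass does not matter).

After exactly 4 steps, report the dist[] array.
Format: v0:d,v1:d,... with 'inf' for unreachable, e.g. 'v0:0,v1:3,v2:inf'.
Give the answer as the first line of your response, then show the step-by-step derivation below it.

v0:0,v1:32,v2:inf,v3:31,v4:20

step 1: dist = v0:0,v1:inf,v2:inf,v3:inf,v4:20
step 2: dist = v0:0,v1:inf,v2:inf,v3:31,v4:20
step 3: dist = v0:0,v1:32,v2:inf,v3:31,v4:20
step 4: dist = v0:0,v1:32,v2:inf,v3:31,v4:20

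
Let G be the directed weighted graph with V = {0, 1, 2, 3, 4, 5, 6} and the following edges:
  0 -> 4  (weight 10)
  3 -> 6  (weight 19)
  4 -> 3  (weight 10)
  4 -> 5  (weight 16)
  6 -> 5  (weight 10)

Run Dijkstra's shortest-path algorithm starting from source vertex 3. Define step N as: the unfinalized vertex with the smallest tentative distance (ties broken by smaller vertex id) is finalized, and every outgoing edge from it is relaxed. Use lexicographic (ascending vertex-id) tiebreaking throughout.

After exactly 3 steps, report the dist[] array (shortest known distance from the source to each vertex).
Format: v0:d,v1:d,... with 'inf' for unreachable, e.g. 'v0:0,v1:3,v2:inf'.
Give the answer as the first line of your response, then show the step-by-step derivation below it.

v0:inf,v1:inf,v2:inf,v3:0,v4:inf,v5:29,v6:19

step 1: dist = v0:inf,v1:inf,v2:inf,v3:0,v4:inf,v5:inf,v6:19
step 2: dist = v0:inf,v1:inf,v2:inf,v3:0,v4:inf,v5:29,v6:19
step 3: dist = v0:inf,v1:inf,v2:inf,v3:0,v4:inf,v5:29,v6:19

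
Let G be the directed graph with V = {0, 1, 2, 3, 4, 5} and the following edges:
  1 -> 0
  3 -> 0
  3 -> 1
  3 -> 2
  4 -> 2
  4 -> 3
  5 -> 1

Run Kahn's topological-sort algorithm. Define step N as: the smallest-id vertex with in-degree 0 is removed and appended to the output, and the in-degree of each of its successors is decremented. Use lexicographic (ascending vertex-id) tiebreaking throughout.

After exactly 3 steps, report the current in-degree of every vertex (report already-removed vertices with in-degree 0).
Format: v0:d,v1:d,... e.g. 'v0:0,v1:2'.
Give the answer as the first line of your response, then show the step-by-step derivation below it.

v0:1,v1:1,v2:0,v3:0,v4:0,v5:0

step 1: output 4; order=[4]; indeg=(2,2,1,0,0,0)
step 2: output 3; order=[4,3]; indeg=(1,1,0,0,0,0)
step 3: output 2; order=[4,3,2]; indeg=(1,1,0,0,0,0)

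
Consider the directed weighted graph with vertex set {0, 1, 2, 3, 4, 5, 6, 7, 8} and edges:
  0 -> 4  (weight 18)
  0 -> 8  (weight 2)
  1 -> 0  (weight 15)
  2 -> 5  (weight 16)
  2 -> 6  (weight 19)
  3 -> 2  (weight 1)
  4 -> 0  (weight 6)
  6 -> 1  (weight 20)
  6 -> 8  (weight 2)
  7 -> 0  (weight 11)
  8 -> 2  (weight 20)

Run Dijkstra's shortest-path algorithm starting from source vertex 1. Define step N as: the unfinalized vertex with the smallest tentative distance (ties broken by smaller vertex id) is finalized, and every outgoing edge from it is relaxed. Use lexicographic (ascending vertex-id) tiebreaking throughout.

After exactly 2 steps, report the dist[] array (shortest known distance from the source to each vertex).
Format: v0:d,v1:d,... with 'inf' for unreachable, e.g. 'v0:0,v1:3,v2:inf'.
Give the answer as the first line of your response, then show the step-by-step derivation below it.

v0:15,v1:0,v2:inf,v3:inf,v4:33,v5:inf,v6:inf,v7:inf,v8:17

step 1: dist = v0:15,v1:0,v2:inf,v3:inf,v4:inf,v5:inf,v6:inf,v7:inf,v8:inf
step 2: dist = v0:15,v1:0,v2:inf,v3:inf,v4:33,v5:inf,v6:inf,v7:inf,v8:17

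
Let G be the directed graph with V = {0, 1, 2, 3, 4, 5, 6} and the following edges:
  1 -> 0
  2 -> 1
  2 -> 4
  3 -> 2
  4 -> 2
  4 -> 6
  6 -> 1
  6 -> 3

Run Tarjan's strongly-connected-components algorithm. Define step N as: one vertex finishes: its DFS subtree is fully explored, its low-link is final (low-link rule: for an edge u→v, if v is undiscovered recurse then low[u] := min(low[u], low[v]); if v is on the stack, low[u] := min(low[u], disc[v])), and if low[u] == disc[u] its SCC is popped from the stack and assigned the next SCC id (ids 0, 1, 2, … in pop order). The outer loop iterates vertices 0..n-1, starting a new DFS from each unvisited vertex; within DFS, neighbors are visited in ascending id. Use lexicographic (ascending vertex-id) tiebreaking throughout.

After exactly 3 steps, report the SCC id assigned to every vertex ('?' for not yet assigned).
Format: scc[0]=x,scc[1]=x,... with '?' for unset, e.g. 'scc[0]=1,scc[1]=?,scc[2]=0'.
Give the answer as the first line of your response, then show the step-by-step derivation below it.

scc[0]=0,scc[1]=1,scc[2]=?,scc[3]=?,scc[4]=?,scc[5]=?,scc[6]=?

step 1: low=(low[0]=0,low[1]=?,low[2]=?,low[3]=?,low[4]=?,low[5]=?,low[6]=?); scc=(scc[0]=0,scc[1]=?,scc[2]=?,scc[3]=?,scc[4]=?,scc[5]=?,scc[6]=?)
step 2: low=(low[0]=0,low[1]=1,low[2]=?,low[3]=?,low[4]=?,low[5]=?,low[6]=?); scc=(scc[0]=0,scc[1]=1,scc[2]=?,scc[3]=?,scc[4]=?,scc[5]=?,scc[6]=?)
step 3: low=(low[0]=0,low[1]=1,low[2]=2,low[3]=2,low[4]=2,low[5]=?,low[6]=4); scc=(scc[0]=0,scc[1]=1,scc[2]=?,scc[3]=?,scc[4]=?,scc[5]=?,scc[6]=?)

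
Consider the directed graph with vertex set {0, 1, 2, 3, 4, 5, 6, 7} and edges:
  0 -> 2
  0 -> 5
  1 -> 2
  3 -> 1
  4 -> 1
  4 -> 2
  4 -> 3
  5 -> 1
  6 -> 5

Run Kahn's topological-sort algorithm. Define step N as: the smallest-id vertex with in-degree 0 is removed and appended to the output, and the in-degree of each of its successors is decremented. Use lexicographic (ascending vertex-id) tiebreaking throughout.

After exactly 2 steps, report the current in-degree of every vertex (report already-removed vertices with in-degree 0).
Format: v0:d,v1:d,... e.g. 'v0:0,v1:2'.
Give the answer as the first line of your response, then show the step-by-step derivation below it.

v0:0,v1:2,v2:1,v3:0,v4:0,v5:1,v6:0,v7:0

step 1: output 0; order=[0]; indeg=(0,3,2,1,0,1,0,0)
step 2: output 4; order=[0,4]; indeg=(0,2,1,0,0,1,0,0)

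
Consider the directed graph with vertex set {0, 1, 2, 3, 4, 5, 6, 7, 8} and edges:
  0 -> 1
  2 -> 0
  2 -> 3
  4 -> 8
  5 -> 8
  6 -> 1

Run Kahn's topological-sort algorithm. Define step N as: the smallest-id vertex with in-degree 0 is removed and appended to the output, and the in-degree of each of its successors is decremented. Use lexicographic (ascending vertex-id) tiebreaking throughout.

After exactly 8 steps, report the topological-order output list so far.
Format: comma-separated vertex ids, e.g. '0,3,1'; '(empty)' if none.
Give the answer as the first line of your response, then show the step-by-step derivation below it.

2,0,3,4,5,6,1,7

step 1: output 2; order=[2]; indeg=(0,2,0,0,0,0,0,0,2)
step 2: output 0; order=[2,0]; indeg=(0,1,0,0,0,0,0,0,2)
step 3: output 3; order=[2,0,3]; indeg=(0,1,0,0,0,0,0,0,2)
step 4: output 4; order=[2,0,3,4]; indeg=(0,1,0,0,0,0,0,0,1)
step 5: output 5; order=[2,0,3,4,5]; indeg=(0,1,0,0,0,0,0,0,0)
step 6: output 6; order=[2,0,3,4,5,6]; indeg=(0,0,0,0,0,0,0,0,0)
step 7: output 1; order=[2,0,3,4,5,6,1]; indeg=(0,0,0,0,0,0,0,0,0)
step 8: output 7; order=[2,0,3,4,5,6,1,7]; indeg=(0,0,0,0,0,0,0,0,0)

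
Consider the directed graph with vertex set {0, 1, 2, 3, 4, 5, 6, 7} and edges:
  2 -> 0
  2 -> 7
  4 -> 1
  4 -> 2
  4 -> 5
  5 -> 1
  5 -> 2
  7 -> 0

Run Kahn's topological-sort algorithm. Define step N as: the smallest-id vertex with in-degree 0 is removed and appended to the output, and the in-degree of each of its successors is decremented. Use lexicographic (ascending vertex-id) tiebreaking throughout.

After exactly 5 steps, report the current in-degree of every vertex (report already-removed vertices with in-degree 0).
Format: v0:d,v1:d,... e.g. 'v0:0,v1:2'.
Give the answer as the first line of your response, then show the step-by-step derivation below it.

v0:1,v1:0,v2:0,v3:0,v4:0,v5:0,v6:0,v7:0

step 1: output 3; order=[3]; indeg=(2,2,2,0,0,1,0,1)
step 2: output 4; order=[3,4]; indeg=(2,1,1,0,0,0,0,1)
step 3: output 5; order=[3,4,5]; indeg=(2,0,0,0,0,0,0,1)
step 4: output 1; order=[3,4,5,1]; indeg=(2,0,0,0,0,0,0,1)
step 5: output 2; order=[3,4,5,1,2]; indeg=(1,0,0,0,0,0,0,0)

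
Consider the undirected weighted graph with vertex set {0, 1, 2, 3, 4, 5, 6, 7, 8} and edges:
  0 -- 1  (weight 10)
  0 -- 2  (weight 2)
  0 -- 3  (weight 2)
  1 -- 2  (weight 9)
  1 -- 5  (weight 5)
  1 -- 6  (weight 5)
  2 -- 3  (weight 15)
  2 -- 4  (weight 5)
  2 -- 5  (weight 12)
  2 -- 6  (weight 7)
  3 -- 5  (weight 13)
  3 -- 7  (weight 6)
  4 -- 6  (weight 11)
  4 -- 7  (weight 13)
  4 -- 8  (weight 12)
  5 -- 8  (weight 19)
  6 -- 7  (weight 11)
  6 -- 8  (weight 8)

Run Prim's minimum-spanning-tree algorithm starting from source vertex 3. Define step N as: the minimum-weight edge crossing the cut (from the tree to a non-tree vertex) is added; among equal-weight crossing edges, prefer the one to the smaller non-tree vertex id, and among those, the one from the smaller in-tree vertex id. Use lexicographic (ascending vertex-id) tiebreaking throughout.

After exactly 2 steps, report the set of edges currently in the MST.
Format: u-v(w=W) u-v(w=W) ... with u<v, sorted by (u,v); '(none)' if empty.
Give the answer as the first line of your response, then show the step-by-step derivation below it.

0-2(w=2) 0-3(w=2)

step 1: add edge 0-3 (w=2); MST = {0-3(w=2)}
step 2: add edge 0-2 (w=2); MST = {0-2(w=2) 0-3(w=2)}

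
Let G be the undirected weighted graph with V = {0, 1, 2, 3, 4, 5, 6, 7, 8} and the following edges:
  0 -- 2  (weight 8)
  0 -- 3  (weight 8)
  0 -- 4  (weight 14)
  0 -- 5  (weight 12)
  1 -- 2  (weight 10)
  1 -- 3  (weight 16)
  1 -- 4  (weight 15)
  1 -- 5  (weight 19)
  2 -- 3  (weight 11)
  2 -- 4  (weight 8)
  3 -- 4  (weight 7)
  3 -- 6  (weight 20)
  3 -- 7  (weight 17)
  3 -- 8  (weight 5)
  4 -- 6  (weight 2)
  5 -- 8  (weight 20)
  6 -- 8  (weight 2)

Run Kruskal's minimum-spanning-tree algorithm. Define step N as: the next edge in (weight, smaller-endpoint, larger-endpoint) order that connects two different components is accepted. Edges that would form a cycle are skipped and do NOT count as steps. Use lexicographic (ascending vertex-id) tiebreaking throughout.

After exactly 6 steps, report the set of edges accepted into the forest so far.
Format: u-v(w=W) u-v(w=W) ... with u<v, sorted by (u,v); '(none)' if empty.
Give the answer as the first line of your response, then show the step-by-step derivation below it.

0-2(w=8) 0-3(w=8) 1-2(w=10) 3-8(w=5) 4-6(w=2) 6-8(w=2)

step 1: add edge 4-6 (w=2); MST = {4-6(w=2)}
step 2: add edge 6-8 (w=2); MST = {4-6(w=2) 6-8(w=2)}
step 3: add edge 3-8 (w=5); MST = {3-8(w=5) 4-6(w=2) 6-8(w=2)}
step 4: add edge 0-2 (w=8); MST = {0-2(w=8) 3-8(w=5) 4-6(w=2) 6-8(w=2)}
step 5: add edge 0-3 (w=8); MST = {0-2(w=8) 0-3(w=8) 3-8(w=5) 4-6(w=2) 6-8(w=2)}
step 6: add edge 1-2 (w=10); MST = {0-2(w=8) 0-3(w=8) 1-2(w=10) 3-8(w=5) 4-6(w=2) 6-8(w=2)}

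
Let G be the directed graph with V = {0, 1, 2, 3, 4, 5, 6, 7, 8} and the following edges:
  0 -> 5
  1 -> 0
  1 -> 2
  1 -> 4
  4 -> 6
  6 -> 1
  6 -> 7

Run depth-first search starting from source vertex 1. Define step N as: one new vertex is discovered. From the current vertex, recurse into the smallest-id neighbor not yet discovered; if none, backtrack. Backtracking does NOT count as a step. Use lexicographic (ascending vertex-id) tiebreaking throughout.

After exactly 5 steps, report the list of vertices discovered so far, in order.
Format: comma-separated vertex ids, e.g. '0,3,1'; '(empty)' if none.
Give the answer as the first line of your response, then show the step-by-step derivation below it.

1,0,5,2,4

step 1: discover 1; path=1; order=1
step 2: discover 0; path=1>0; order=1,0
step 3: discover 5; path=1>0>5; order=1,0,5
step 4: discover 2; path=1>2; order=1,0,5,2
step 5: discover 4; path=1>4; order=1,0,5,2,4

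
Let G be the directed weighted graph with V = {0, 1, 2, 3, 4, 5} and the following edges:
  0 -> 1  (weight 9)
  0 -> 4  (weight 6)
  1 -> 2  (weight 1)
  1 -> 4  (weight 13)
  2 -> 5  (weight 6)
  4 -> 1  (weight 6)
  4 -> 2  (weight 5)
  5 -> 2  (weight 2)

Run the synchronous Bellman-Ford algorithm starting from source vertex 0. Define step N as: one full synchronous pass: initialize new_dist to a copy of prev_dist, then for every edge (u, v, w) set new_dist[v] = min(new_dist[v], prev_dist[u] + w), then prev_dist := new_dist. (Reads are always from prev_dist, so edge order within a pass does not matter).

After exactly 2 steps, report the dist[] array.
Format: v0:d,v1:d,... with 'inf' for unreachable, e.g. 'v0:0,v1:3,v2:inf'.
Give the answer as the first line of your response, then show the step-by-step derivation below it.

v0:0,v1:9,v2:10,v3:inf,v4:6,v5:inf

step 1: dist = v0:0,v1:9,v2:inf,v3:inf,v4:6,v5:inf
step 2: dist = v0:0,v1:9,v2:10,v3:inf,v4:6,v5:inf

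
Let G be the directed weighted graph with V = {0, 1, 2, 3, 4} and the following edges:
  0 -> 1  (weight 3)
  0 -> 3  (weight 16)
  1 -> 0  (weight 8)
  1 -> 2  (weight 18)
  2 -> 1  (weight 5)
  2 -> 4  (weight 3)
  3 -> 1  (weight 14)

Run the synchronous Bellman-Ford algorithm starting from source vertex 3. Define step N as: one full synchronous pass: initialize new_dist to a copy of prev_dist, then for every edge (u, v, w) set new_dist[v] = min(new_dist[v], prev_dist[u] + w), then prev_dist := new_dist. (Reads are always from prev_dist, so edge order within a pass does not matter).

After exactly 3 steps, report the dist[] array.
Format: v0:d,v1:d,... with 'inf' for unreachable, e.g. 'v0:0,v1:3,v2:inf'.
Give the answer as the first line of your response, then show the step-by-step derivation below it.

v0:22,v1:14,v2:32,v3:0,v4:35

step 1: dist = v0:inf,v1:14,v2:inf,v3:0,v4:inf
step 2: dist = v0:22,v1:14,v2:32,v3:0,v4:inf
step 3: dist = v0:22,v1:14,v2:32,v3:0,v4:35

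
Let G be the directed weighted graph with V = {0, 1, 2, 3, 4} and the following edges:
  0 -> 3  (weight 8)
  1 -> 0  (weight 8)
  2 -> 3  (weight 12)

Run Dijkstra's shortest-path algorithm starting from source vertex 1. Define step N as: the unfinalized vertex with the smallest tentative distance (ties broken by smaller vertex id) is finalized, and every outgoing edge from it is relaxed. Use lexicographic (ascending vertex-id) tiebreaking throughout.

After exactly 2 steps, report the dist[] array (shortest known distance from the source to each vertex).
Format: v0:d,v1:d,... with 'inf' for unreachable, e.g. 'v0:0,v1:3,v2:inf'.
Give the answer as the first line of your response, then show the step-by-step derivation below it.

v0:8,v1:0,v2:inf,v3:16,v4:inf

step 1: dist = v0:8,v1:0,v2:inf,v3:inf,v4:inf
step 2: dist = v0:8,v1:0,v2:inf,v3:16,v4:inf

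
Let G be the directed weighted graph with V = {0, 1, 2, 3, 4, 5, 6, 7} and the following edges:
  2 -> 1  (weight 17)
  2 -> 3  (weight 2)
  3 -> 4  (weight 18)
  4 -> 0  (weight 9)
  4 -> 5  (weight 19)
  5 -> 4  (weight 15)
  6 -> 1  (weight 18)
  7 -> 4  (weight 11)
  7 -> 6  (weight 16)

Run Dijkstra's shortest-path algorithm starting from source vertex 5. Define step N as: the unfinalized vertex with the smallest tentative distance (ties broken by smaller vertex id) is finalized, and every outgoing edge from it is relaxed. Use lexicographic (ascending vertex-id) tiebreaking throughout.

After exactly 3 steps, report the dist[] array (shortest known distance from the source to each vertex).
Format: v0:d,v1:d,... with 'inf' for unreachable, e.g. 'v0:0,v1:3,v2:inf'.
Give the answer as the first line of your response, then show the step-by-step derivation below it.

v0:24,v1:inf,v2:inf,v3:inf,v4:15,v5:0,v6:inf,v7:inf

step 1: dist = v0:inf,v1:inf,v2:inf,v3:inf,v4:15,v5:0,v6:inf,v7:inf
step 2: dist = v0:24,v1:inf,v2:inf,v3:inf,v4:15,v5:0,v6:inf,v7:inf
step 3: dist = v0:24,v1:inf,v2:inf,v3:inf,v4:15,v5:0,v6:inf,v7:inf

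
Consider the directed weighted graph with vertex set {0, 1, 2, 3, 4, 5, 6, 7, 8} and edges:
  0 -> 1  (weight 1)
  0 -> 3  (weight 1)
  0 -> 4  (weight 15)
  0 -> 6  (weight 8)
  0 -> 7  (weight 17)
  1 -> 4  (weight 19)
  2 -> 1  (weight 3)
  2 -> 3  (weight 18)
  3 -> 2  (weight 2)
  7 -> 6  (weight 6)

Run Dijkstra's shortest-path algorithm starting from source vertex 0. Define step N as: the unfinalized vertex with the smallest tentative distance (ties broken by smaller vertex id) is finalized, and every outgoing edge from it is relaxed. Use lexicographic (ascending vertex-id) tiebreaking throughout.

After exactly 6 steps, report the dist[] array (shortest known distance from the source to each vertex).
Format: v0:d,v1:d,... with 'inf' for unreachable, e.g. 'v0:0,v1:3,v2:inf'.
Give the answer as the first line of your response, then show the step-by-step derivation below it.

v0:0,v1:1,v2:3,v3:1,v4:15,v5:inf,v6:8,v7:17,v8:inf

step 1: dist = v0:0,v1:1,v2:inf,v3:1,v4:15,v5:inf,v6:8,v7:17,v8:inf
step 2: dist = v0:0,v1:1,v2:inf,v3:1,v4:15,v5:inf,v6:8,v7:17,v8:inf
step 3: dist = v0:0,v1:1,v2:3,v3:1,v4:15,v5:inf,v6:8,v7:17,v8:inf
step 4: dist = v0:0,v1:1,v2:3,v3:1,v4:15,v5:inf,v6:8,v7:17,v8:inf
step 5: dist = v0:0,v1:1,v2:3,v3:1,v4:15,v5:inf,v6:8,v7:17,v8:inf
step 6: dist = v0:0,v1:1,v2:3,v3:1,v4:15,v5:inf,v6:8,v7:17,v8:inf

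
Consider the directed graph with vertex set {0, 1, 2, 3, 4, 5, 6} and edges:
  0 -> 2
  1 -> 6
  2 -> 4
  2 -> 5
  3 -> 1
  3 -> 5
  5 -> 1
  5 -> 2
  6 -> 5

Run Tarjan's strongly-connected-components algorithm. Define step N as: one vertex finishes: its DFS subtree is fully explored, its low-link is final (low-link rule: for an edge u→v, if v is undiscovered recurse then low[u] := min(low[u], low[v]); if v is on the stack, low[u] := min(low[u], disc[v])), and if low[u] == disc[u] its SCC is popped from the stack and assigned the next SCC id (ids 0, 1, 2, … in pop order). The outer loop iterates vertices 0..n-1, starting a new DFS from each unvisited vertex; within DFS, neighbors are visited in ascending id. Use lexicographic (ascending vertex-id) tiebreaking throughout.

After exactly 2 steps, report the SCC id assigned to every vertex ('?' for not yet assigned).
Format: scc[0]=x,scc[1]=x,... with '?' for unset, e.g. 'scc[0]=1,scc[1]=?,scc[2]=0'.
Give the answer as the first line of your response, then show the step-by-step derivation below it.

scc[0]=?,scc[1]=?,scc[2]=?,scc[3]=?,scc[4]=0,scc[5]=?,scc[6]=?

step 1: low=(low[0]=0,low[1]=?,low[2]=1,low[3]=?,low[4]=2,low[5]=?,low[6]=?); scc=(scc[0]=?,scc[1]=?,scc[2]=?,scc[3]=?,scc[4]=0,scc[5]=?,scc[6]=?)
step 2: low=(low[0]=0,low[1]=4,low[2]=1,low[3]=?,low[4]=2,low[5]=3,low[6]=3); scc=(scc[0]=?,scc[1]=?,scc[2]=?,scc[3]=?,scc[4]=0,scc[5]=?,scc[6]=?)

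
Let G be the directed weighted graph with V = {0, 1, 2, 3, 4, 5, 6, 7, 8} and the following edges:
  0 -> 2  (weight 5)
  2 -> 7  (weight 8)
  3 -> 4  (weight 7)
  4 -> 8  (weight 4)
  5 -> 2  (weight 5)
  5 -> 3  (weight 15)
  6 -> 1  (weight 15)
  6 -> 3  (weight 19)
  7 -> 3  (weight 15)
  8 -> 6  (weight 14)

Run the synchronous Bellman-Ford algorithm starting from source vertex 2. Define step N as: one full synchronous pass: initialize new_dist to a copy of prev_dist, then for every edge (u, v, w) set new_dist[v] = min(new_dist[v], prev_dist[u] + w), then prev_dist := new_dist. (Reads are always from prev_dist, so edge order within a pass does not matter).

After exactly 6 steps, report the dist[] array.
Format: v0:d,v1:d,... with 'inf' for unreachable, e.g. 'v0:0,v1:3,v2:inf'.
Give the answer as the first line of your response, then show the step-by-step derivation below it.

v0:inf,v1:63,v2:0,v3:23,v4:30,v5:inf,v6:48,v7:8,v8:34

step 1: dist = v0:inf,v1:inf,v2:0,v3:inf,v4:inf,v5:inf,v6:inf,v7:8,v8:inf
step 2: dist = v0:inf,v1:inf,v2:0,v3:23,v4:inf,v5:inf,v6:inf,v7:8,v8:inf
step 3: dist = v0:inf,v1:inf,v2:0,v3:23,v4:30,v5:inf,v6:inf,v7:8,v8:inf
step 4: dist = v0:inf,v1:inf,v2:0,v3:23,v4:30,v5:inf,v6:inf,v7:8,v8:34
step 5: dist = v0:inf,v1:inf,v2:0,v3:23,v4:30,v5:inf,v6:48,v7:8,v8:34
step 6: dist = v0:inf,v1:63,v2:0,v3:23,v4:30,v5:inf,v6:48,v7:8,v8:34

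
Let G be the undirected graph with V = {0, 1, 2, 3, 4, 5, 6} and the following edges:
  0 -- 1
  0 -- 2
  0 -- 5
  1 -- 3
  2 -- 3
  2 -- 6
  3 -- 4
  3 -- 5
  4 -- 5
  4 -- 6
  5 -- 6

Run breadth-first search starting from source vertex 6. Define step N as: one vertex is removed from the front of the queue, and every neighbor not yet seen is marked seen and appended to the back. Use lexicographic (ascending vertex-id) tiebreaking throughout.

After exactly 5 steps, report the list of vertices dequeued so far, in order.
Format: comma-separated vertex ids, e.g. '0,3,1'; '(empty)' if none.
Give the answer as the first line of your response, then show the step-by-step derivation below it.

6,2,4,5,0

step 1: dequeue 6; queue=[2,4,5]; order=6
step 2: dequeue 2; queue=[4,5,0,3]; order=6,2
step 3: dequeue 4; queue=[5,0,3]; order=6,2,4
step 4: dequeue 5; queue=[0,3]; order=6,2,4,5
step 5: dequeue 0; queue=[3,1]; order=6,2,4,5,0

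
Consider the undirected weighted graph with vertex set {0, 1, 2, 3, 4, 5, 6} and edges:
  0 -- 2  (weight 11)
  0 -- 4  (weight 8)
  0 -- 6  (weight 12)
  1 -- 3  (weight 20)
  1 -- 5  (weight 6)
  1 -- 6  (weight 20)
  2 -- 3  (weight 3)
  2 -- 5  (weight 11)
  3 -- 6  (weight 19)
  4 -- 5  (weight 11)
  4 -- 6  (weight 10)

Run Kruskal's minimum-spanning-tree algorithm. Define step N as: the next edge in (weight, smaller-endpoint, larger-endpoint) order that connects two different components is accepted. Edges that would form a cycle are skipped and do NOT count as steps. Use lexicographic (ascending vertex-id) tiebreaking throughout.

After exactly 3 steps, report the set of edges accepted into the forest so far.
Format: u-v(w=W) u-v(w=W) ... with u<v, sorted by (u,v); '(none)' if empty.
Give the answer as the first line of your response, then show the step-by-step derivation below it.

0-4(w=8) 1-5(w=6) 2-3(w=3)

step 1: add edge 2-3 (w=3); MST = {2-3(w=3)}
step 2: add edge 1-5 (w=6); MST = {1-5(w=6) 2-3(w=3)}
step 3: add edge 0-4 (w=8); MST = {0-4(w=8) 1-5(w=6) 2-3(w=3)}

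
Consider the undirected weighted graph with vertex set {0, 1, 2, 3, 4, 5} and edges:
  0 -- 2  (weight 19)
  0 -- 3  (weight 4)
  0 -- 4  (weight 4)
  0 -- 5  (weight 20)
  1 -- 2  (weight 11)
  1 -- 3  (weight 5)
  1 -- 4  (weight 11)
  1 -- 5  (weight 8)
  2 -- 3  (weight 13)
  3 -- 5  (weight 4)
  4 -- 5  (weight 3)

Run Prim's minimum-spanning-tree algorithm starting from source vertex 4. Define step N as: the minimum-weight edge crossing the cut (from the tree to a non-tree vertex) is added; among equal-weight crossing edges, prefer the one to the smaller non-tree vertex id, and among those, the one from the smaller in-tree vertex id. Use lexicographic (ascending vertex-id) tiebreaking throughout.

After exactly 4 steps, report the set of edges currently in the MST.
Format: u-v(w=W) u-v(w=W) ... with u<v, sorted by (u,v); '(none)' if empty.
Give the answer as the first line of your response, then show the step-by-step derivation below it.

0-3(w=4) 0-4(w=4) 1-3(w=5) 4-5(w=3)

step 1: add edge 4-5 (w=3); MST = {4-5(w=3)}
step 2: add edge 0-4 (w=4); MST = {0-4(w=4) 4-5(w=3)}
step 3: add edge 0-3 (w=4); MST = {0-3(w=4) 0-4(w=4) 4-5(w=3)}
step 4: add edge 1-3 (w=5); MST = {0-3(w=4) 0-4(w=4) 1-3(w=5) 4-5(w=3)}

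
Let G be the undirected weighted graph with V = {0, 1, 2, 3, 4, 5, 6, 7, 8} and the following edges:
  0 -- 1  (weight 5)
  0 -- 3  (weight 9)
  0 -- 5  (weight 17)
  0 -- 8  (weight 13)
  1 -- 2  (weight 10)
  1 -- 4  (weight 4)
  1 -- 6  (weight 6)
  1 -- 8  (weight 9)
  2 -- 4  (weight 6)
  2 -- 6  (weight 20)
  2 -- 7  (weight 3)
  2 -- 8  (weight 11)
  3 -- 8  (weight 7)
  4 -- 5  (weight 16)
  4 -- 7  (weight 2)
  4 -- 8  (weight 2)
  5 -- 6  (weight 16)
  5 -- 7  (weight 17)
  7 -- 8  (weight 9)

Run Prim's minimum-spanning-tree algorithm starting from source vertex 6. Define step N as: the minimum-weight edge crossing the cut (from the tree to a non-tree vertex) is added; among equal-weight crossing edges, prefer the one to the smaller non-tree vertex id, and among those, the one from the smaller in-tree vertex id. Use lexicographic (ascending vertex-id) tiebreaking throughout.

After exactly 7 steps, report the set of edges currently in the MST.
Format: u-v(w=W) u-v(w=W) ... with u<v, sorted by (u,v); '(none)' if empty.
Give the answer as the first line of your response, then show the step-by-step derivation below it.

0-1(w=5) 1-4(w=4) 1-6(w=6) 2-7(w=3) 3-8(w=7) 4-7(w=2) 4-8(w=2)

step 1: add edge 1-6 (w=6); MST = {1-6(w=6)}
step 2: add edge 1-4 (w=4); MST = {1-4(w=4) 1-6(w=6)}
step 3: add edge 4-7 (w=2); MST = {1-4(w=4) 1-6(w=6) 4-7(w=2)}
step 4: add edge 4-8 (w=2); MST = {1-4(w=4) 1-6(w=6) 4-7(w=2) 4-8(w=2)}
step 5: add edge 2-7 (w=3); MST = {1-4(w=4) 1-6(w=6) 2-7(w=3) 4-7(w=2) 4-8(w=2)}
step 6: add edge 0-1 (w=5); MST = {0-1(w=5) 1-4(w=4) 1-6(w=6) 2-7(w=3) 4-7(w=2) 4-8(w=2)}
step 7: add edge 3-8 (w=7); MST = {0-1(w=5) 1-4(w=4) 1-6(w=6) 2-7(w=3) 3-8(w=7) 4-7(w=2) 4-8(w=2)}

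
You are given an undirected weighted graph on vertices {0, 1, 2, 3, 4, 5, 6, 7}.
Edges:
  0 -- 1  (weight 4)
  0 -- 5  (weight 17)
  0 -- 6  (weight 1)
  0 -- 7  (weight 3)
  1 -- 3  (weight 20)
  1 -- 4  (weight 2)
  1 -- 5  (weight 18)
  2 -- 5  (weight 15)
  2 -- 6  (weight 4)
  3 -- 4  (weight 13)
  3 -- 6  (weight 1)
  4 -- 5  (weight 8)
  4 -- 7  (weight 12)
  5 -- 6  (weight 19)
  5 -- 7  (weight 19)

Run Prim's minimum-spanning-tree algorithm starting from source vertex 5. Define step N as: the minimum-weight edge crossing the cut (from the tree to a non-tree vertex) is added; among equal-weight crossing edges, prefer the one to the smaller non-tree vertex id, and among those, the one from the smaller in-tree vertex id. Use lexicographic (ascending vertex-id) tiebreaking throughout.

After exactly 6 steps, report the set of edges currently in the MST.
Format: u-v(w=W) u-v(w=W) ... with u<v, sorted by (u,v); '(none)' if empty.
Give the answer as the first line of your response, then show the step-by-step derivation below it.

0-1(w=4) 0-6(w=1) 0-7(w=3) 1-4(w=2) 3-6(w=1) 4-5(w=8)

step 1: add edge 4-5 (w=8); MST = {4-5(w=8)}
step 2: add edge 1-4 (w=2); MST = {1-4(w=2) 4-5(w=8)}
step 3: add edge 0-1 (w=4); MST = {0-1(w=4) 1-4(w=2) 4-5(w=8)}
step 4: add edge 0-6 (w=1); MST = {0-1(w=4) 0-6(w=1) 1-4(w=2) 4-5(w=8)}
step 5: add edge 3-6 (w=1); MST = {0-1(w=4) 0-6(w=1) 1-4(w=2) 3-6(w=1) 4-5(w=8)}
step 6: add edge 0-7 (w=3); MST = {0-1(w=4) 0-6(w=1) 0-7(w=3) 1-4(w=2) 3-6(w=1) 4-5(w=8)}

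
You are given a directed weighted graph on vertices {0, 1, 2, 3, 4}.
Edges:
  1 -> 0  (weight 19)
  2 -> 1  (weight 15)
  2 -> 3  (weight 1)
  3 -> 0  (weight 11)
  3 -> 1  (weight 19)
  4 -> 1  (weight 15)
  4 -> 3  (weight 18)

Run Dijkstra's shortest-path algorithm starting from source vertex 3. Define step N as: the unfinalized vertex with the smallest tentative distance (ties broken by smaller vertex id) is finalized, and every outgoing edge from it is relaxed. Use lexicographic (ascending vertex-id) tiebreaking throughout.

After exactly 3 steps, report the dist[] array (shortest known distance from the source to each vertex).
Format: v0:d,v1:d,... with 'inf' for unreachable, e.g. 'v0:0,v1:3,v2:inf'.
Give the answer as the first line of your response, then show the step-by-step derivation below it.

v0:11,v1:19,v2:inf,v3:0,v4:inf

step 1: dist = v0:11,v1:19,v2:inf,v3:0,v4:inf
step 2: dist = v0:11,v1:19,v2:inf,v3:0,v4:inf
step 3: dist = v0:11,v1:19,v2:inf,v3:0,v4:inf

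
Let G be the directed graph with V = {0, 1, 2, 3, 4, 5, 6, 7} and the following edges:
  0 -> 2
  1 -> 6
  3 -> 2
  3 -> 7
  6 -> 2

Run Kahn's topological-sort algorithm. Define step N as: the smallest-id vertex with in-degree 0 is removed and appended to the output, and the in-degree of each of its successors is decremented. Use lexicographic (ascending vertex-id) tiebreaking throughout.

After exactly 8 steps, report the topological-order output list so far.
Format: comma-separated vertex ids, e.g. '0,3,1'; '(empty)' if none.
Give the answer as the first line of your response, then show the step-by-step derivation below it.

0,1,3,4,5,6,2,7

step 1: output 0; order=[0]; indeg=(0,0,2,0,0,0,1,1)
step 2: output 1; order=[0,1]; indeg=(0,0,2,0,0,0,0,1)
step 3: output 3; order=[0,1,3]; indeg=(0,0,1,0,0,0,0,0)
step 4: output 4; order=[0,1,3,4]; indeg=(0,0,1,0,0,0,0,0)
step 5: output 5; order=[0,1,3,4,5]; indeg=(0,0,1,0,0,0,0,0)
step 6: output 6; order=[0,1,3,4,5,6]; indeg=(0,0,0,0,0,0,0,0)
step 7: output 2; order=[0,1,3,4,5,6,2]; indeg=(0,0,0,0,0,0,0,0)
step 8: output 7; order=[0,1,3,4,5,6,2,7]; indeg=(0,0,0,0,0,0,0,0)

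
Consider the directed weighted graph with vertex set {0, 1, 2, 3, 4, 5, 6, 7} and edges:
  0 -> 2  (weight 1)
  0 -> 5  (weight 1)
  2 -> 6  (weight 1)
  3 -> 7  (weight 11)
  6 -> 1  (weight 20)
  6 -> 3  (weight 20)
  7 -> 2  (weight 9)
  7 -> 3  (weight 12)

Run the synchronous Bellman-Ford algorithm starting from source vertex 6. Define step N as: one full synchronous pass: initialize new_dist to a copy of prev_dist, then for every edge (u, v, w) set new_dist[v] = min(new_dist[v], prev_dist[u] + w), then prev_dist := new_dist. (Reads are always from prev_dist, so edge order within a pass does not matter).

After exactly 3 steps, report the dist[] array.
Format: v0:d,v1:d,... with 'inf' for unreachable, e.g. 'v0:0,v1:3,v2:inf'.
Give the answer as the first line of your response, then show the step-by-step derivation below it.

v0:inf,v1:20,v2:40,v3:20,v4:inf,v5:inf,v6:0,v7:31

step 1: dist = v0:inf,v1:20,v2:inf,v3:20,v4:inf,v5:inf,v6:0,v7:inf
step 2: dist = v0:inf,v1:20,v2:inf,v3:20,v4:inf,v5:inf,v6:0,v7:31
step 3: dist = v0:inf,v1:20,v2:40,v3:20,v4:inf,v5:inf,v6:0,v7:31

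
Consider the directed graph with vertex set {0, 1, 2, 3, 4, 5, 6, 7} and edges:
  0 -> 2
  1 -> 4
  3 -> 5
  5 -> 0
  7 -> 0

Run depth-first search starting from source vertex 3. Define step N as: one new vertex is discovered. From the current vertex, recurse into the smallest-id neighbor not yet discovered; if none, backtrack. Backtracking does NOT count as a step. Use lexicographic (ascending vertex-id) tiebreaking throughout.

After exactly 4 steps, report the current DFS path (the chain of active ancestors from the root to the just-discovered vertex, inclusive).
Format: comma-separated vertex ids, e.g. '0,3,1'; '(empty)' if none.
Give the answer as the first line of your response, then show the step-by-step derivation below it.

3,5,0,2

step 1: discover 3; path=3; order=3
step 2: discover 5; path=3>5; order=3,5
step 3: discover 0; path=3>5>0; order=3,5,0
step 4: discover 2; path=3>5>0>2; order=3,5,0,2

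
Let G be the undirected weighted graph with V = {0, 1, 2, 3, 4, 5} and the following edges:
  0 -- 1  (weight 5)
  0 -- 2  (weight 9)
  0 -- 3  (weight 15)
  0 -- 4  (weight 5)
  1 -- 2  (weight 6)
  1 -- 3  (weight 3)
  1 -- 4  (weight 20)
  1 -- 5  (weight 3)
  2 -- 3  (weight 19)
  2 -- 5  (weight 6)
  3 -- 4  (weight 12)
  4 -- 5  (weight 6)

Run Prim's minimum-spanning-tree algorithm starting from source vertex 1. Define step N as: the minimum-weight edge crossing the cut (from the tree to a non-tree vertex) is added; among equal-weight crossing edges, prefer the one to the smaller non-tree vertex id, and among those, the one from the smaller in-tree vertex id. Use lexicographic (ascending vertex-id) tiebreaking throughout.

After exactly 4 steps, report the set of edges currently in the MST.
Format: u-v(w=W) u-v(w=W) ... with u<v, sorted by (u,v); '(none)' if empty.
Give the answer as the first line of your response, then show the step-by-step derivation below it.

0-1(w=5) 0-4(w=5) 1-3(w=3) 1-5(w=3)

step 1: add edge 1-3 (w=3); MST = {1-3(w=3)}
step 2: add edge 1-5 (w=3); MST = {1-3(w=3) 1-5(w=3)}
step 3: add edge 0-1 (w=5); MST = {0-1(w=5) 1-3(w=3) 1-5(w=3)}
step 4: add edge 0-4 (w=5); MST = {0-1(w=5) 0-4(w=5) 1-3(w=3) 1-5(w=3)}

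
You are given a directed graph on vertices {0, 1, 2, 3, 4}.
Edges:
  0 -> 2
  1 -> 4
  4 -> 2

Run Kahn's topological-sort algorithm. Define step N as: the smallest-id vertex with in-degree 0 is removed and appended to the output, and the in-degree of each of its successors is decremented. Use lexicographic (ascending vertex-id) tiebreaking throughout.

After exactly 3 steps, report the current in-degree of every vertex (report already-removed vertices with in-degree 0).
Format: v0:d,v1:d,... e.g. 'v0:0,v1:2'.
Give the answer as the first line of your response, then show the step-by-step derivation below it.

v0:0,v1:0,v2:1,v3:0,v4:0

step 1: output 0; order=[0]; indeg=(0,0,1,0,1)
step 2: output 1; order=[0,1]; indeg=(0,0,1,0,0)
step 3: output 3; order=[0,1,3]; indeg=(0,0,1,0,0)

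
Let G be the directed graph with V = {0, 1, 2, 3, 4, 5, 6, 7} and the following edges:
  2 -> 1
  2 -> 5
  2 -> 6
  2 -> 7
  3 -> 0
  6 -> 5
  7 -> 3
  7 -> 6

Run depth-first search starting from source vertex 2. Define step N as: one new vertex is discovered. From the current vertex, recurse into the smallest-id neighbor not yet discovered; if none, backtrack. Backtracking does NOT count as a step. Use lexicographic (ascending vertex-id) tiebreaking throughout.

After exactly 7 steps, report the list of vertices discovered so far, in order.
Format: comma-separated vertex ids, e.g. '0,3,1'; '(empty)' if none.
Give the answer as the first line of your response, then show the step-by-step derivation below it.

2,1,5,6,7,3,0

step 1: discover 2; path=2; order=2
step 2: discover 1; path=2>1; order=2,1
step 3: discover 5; path=2>5; order=2,1,5
step 4: discover 6; path=2>6; order=2,1,5,6
step 5: discover 7; path=2>7; order=2,1,5,6,7
step 6: discover 3; path=2>7>3; order=2,1,5,6,7,3
step 7: discover 0; path=2>7>3>0; order=2,1,5,6,7,3,0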